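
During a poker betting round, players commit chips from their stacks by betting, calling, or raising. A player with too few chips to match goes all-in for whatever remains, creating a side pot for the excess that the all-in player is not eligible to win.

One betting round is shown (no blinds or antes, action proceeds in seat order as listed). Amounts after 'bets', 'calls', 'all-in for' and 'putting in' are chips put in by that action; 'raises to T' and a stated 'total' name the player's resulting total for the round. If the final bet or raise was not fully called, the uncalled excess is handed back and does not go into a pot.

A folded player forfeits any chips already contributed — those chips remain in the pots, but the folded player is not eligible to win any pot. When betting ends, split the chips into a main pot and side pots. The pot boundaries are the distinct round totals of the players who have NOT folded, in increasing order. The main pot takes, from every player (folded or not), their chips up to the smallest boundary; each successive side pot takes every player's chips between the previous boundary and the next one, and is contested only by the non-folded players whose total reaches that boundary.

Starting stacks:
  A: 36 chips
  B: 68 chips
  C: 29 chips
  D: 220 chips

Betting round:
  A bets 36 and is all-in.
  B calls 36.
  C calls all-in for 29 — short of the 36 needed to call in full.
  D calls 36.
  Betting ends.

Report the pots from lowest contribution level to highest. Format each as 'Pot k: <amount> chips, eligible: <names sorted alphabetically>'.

Contributions: A=36, B=36, C=29, D=36
Pot levels (distinct totals of non-folded players): 29, 36
Layer 1-29: 29 each from A, B, C, D = 29*4 = 116 chips; eligible A, B, C, D
Layer 30-36: 7 each from A, B, D = 7*3 = 21 chips; eligible A, B, D

Pot 1: 116 chips, eligible: A, B, C, D
Pot 2: 21 chips, eligible: A, B, D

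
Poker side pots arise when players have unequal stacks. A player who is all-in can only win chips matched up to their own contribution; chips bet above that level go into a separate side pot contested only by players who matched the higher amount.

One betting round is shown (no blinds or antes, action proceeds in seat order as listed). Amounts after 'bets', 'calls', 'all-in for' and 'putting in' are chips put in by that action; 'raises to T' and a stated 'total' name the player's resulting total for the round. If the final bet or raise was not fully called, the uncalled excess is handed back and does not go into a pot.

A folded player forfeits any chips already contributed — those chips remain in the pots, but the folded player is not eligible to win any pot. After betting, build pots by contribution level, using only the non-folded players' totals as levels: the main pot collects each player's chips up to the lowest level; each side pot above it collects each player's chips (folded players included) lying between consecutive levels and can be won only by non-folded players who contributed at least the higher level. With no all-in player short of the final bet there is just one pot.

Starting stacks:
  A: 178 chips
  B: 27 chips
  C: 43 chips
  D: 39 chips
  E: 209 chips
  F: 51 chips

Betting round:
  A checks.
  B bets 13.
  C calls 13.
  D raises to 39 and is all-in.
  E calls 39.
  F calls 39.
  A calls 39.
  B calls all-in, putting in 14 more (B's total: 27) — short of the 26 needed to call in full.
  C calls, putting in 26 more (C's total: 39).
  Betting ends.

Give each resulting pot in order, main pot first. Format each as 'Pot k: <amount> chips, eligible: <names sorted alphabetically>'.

Pot 1: 162 chips, eligible: A, B, C, D, E, F
Pot 2: 60 chips, eligible: A, C, D, E, F

Derivation:
Contributions: A=39, B=27, C=39, D=39, E=39, F=39
Pot levels (distinct totals of non-folded players): 27, 39
Layer 1-27: 27 each from A, B, C, D, E, F = 27*6 = 162 chips; eligible A, B, C, D, E, F
Layer 28-39: 12 each from A, C, D, E, F = 12*5 = 60 chips; eligible A, C, D, E, F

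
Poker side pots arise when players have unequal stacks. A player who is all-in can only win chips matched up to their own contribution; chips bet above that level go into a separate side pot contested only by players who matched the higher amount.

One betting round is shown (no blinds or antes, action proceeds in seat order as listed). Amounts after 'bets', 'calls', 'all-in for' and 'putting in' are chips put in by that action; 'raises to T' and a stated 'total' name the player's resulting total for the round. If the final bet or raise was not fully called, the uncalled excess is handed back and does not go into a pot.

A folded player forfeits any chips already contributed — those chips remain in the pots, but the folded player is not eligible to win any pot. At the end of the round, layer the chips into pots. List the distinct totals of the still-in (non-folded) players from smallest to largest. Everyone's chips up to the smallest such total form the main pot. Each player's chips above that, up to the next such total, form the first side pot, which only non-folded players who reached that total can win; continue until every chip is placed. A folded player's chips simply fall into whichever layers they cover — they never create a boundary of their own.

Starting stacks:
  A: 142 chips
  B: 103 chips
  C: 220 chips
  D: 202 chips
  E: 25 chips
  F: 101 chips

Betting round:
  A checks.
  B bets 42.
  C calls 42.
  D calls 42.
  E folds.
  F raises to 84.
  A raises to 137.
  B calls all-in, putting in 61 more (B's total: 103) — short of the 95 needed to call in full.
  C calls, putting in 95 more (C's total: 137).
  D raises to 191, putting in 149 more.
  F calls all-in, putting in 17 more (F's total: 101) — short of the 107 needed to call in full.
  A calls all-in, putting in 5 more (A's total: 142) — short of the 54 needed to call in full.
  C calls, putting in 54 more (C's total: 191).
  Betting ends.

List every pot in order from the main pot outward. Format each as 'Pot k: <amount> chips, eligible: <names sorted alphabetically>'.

Contributions: A=142, B=103, C=191, D=191, F=101
Folded: E
Pot levels (distinct totals of non-folded players): 101, 103, 142, 191
Layer 1-101: 101 each from A, B, C, D, F = 101*5 = 505 chips; eligible A, B, C, D, F
Layer 102-103: 2 each from A, B, C, D = 2*4 = 8 chips; eligible A, B, C, D
Layer 104-142: 39 each from A, C, D = 39*3 = 117 chips; eligible A, C, D
Layer 143-191: 49 each from C, D = 49*2 = 98 chips; eligible C, D

Pot 1: 505 chips, eligible: A, B, C, D, F
Pot 2: 8 chips, eligible: A, B, C, D
Pot 3: 117 chips, eligible: A, C, D
Pot 4: 98 chips, eligible: C, D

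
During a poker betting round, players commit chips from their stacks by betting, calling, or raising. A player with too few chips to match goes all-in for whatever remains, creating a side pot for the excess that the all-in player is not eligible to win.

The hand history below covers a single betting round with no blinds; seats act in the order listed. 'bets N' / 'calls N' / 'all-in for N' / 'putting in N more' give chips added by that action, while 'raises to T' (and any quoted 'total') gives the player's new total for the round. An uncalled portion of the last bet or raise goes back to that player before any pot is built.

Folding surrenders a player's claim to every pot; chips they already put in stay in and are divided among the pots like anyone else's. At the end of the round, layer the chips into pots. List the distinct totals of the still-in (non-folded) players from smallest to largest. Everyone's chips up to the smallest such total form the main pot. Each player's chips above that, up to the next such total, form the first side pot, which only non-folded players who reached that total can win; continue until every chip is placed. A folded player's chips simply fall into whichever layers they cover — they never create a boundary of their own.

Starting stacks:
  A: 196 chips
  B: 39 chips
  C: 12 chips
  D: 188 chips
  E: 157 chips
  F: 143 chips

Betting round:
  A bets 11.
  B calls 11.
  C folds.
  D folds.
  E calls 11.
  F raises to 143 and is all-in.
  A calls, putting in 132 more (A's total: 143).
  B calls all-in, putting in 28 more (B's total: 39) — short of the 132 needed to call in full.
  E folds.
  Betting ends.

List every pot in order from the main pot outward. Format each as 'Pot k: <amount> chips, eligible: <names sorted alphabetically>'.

Pot 1: 128 chips, eligible: A, B, F
Pot 2: 208 chips, eligible: A, F

Derivation:
Contributions: A=143, B=39, E=11, F=143
Folded: C, D, E
Pot levels (distinct totals of non-folded players): 39, 143
Layer 1-39: A 39 + B 39 + E 11 + F 39 = 128 chips; eligible A, B, F
Layer 40-143: 104 each from A, F = 104*2 = 208 chips; eligible A, F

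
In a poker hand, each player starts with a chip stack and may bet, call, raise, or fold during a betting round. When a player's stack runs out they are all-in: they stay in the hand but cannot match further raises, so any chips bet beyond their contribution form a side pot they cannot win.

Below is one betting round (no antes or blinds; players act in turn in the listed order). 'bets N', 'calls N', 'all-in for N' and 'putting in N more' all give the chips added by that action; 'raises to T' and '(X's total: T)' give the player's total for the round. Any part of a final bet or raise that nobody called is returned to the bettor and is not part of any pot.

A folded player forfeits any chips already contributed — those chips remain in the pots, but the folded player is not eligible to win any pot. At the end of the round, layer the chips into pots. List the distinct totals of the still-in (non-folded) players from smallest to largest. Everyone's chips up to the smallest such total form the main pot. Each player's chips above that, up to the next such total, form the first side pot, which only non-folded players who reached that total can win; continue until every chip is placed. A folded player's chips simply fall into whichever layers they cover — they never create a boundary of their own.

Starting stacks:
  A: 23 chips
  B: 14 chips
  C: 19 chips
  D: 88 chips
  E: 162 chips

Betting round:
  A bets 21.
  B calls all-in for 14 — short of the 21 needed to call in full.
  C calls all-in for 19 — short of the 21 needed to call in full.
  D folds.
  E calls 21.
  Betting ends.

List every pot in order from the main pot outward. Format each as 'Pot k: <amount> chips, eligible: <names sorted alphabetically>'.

Contributions: A=21, B=14, C=19, E=21
Folded: D
Pot levels (distinct totals of non-folded players): 14, 19, 21
Layer 1-14: 14 each from A, B, C, E = 14*4 = 56 chips; eligible A, B, C, E
Layer 15-19: 5 each from A, C, E = 5*3 = 15 chips; eligible A, C, E
Layer 20-21: 2 each from A, E = 2*2 = 4 chips; eligible A, E

Pot 1: 56 chips, eligible: A, B, C, E
Pot 2: 15 chips, eligible: A, C, E
Pot 3: 4 chips, eligible: A, E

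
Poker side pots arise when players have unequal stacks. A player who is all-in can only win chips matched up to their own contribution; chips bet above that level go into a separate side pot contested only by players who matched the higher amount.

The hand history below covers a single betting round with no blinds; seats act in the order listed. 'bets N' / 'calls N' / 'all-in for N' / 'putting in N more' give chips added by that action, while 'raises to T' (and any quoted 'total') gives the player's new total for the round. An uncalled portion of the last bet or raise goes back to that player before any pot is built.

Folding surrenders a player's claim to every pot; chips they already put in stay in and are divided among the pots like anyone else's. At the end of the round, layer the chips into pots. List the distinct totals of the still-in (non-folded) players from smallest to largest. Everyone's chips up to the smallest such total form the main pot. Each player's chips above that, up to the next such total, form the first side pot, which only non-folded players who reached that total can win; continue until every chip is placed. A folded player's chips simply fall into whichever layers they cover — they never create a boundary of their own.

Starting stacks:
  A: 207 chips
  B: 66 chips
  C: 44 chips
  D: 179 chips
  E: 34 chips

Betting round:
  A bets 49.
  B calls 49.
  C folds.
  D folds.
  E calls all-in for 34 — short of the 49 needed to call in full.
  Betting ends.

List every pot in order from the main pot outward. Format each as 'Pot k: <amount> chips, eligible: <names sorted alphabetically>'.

Contributions: A=49, B=49, E=34
Folded: C, D
Pot levels (distinct totals of non-folded players): 34, 49
Layer 1-34: 34 each from A, B, E = 34*3 = 102 chips; eligible A, B, E
Layer 35-49: 15 each from A, B = 15*2 = 30 chips; eligible A, B

Pot 1: 102 chips, eligible: A, B, E
Pot 2: 30 chips, eligible: A, B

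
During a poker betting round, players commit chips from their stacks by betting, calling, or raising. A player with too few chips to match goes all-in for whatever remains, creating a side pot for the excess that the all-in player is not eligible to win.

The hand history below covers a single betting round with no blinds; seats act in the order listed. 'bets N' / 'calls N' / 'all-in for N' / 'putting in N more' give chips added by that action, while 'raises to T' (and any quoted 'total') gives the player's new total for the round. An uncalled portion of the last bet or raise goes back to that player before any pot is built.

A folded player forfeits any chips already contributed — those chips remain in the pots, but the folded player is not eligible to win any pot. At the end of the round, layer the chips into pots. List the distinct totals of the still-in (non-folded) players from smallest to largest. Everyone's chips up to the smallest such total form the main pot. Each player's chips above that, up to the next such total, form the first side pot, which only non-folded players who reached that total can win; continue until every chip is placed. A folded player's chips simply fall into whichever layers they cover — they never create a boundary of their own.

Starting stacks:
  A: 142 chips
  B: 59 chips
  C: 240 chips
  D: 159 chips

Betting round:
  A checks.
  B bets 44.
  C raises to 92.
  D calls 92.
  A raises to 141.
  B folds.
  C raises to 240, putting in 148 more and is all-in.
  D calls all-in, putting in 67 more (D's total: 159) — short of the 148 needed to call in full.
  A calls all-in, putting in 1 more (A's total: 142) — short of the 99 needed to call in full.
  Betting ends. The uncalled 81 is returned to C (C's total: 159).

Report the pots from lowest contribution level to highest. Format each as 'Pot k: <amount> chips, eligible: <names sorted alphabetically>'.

Contributions (after 81 returned to C): A=142, B=44, C=159, D=159
Folded: B
Pot levels (distinct totals of non-folded players): 142, 159
Layer 1-142: A 142 + B 44 + C 142 + D 142 = 470 chips; eligible A, C, D
Layer 143-159: 17 each from C, D = 17*2 = 34 chips; eligible C, D

Pot 1: 470 chips, eligible: A, C, D
Pot 2: 34 chips, eligible: C, D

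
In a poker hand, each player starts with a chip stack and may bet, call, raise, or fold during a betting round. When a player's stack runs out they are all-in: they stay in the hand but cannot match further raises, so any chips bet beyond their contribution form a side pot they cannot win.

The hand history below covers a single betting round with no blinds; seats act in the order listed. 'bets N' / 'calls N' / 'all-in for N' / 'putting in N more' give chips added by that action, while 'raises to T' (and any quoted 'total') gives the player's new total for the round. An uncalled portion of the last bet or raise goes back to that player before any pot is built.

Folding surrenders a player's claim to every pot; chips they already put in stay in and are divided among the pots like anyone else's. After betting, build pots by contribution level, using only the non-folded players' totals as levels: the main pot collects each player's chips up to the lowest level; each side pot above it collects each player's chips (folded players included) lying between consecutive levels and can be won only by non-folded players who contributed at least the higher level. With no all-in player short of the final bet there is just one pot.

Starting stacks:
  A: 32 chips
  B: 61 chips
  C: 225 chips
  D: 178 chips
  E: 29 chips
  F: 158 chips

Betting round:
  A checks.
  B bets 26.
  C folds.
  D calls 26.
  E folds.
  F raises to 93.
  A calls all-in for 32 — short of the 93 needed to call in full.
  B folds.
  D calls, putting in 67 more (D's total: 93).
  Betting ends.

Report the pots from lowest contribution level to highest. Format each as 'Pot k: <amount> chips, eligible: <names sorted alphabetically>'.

Pot 1: 122 chips, eligible: A, D, F
Pot 2: 122 chips, eligible: D, F

Derivation:
Contributions: A=32, B=26, D=93, F=93
Folded: B, C, E
Pot levels (distinct totals of non-folded players): 32, 93
Layer 1-32: A 32 + B 26 + D 32 + F 32 = 122 chips; eligible A, D, F
Layer 33-93: 61 each from D, F = 61*2 = 122 chips; eligible D, F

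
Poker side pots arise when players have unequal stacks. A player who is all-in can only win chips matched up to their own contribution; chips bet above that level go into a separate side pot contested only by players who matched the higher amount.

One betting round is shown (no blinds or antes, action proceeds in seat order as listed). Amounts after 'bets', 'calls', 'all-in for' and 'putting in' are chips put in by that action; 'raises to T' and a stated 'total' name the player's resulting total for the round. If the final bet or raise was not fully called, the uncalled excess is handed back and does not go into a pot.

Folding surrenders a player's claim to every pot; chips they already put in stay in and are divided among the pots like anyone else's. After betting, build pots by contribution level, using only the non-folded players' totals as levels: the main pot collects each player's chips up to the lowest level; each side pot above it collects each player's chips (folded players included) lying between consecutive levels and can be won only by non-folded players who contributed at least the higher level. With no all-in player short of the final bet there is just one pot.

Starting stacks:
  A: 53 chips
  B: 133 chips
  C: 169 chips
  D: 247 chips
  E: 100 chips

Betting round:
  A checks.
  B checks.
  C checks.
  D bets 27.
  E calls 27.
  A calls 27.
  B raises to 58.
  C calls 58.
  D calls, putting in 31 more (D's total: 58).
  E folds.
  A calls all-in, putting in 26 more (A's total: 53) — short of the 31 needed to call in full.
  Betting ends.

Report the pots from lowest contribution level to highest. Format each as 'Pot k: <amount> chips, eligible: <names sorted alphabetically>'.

Contributions: A=53, B=58, C=58, D=58, E=27
Folded: E
Pot levels (distinct totals of non-folded players): 53, 58
Layer 1-53: A 53 + B 53 + C 53 + D 53 + E 27 = 239 chips; eligible A, B, C, D
Layer 54-58: 5 each from B, C, D = 5*3 = 15 chips; eligible B, C, D

Pot 1: 239 chips, eligible: A, B, C, D
Pot 2: 15 chips, eligible: B, C, D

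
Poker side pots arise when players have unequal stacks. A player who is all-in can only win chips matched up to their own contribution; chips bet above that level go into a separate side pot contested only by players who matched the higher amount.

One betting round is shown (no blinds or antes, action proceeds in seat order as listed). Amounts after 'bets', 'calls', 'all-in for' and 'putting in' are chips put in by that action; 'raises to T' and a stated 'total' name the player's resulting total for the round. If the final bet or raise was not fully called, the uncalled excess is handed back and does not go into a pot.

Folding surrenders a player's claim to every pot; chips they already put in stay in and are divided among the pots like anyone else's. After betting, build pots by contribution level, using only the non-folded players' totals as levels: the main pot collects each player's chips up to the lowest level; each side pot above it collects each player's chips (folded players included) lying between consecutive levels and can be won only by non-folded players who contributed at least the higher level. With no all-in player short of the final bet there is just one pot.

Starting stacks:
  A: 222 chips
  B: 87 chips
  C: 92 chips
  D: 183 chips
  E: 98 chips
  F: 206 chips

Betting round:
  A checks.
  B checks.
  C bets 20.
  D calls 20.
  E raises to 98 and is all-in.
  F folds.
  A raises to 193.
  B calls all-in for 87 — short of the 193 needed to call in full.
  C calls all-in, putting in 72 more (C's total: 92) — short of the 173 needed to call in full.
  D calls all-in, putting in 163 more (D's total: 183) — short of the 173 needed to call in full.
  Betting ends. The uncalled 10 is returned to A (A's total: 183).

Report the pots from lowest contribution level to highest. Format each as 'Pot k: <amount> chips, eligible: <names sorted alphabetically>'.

Pot 1: 435 chips, eligible: A, B, C, D, E
Pot 2: 20 chips, eligible: A, C, D, E
Pot 3: 18 chips, eligible: A, D, E
Pot 4: 170 chips, eligible: A, D

Derivation:
Contributions (after 10 returned to A): A=183, B=87, C=92, D=183, E=98
Folded: F
Pot levels (distinct totals of non-folded players): 87, 92, 98, 183
Layer 1-87: 87 each from A, B, C, D, E = 87*5 = 435 chips; eligible A, B, C, D, E
Layer 88-92: 5 each from A, C, D, E = 5*4 = 20 chips; eligible A, C, D, E
Layer 93-98: 6 each from A, D, E = 6*3 = 18 chips; eligible A, D, E
Layer 99-183: 85 each from A, D = 85*2 = 170 chips; eligible A, D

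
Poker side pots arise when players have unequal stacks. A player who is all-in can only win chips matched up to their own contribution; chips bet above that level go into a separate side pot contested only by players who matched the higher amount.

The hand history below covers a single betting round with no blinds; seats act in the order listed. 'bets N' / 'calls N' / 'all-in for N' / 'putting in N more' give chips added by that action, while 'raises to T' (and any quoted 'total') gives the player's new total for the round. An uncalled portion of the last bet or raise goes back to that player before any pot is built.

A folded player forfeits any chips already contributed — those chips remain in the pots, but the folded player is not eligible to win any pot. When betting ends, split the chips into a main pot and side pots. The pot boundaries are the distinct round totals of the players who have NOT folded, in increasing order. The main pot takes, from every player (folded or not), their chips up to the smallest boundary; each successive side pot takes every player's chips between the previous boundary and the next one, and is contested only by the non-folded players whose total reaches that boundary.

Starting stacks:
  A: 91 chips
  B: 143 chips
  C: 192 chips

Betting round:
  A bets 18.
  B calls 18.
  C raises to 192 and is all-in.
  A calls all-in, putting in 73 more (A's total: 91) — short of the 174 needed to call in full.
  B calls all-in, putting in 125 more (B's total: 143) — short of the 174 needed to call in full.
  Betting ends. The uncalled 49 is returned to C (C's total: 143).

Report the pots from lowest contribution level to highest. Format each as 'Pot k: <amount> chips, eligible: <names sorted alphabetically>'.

Pot 1: 273 chips, eligible: A, B, C
Pot 2: 104 chips, eligible: B, C

Derivation:
Contributions (after 49 returned to C): A=91, B=143, C=143
Pot levels (distinct totals of non-folded players): 91, 143
Layer 1-91: 91 each from A, B, C = 91*3 = 273 chips; eligible A, B, C
Layer 92-143: 52 each from B, C = 52*2 = 104 chips; eligible B, C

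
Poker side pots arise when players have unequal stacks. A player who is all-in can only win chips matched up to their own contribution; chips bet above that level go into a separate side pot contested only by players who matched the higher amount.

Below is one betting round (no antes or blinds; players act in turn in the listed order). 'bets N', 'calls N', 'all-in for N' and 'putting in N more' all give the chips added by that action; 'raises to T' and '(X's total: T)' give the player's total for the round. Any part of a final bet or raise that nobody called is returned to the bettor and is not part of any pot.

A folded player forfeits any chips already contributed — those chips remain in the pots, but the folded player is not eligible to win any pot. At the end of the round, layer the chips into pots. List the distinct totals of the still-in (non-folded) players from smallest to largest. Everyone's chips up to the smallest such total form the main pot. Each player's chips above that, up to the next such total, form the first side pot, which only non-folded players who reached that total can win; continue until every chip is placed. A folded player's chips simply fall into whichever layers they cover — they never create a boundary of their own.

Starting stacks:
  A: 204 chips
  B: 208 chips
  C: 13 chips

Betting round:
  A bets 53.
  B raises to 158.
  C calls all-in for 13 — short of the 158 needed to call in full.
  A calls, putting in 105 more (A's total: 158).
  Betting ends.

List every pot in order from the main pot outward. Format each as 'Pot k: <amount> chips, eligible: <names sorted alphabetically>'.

Pot 1: 39 chips, eligible: A, B, C
Pot 2: 290 chips, eligible: A, B

Derivation:
Contributions: A=158, B=158, C=13
Pot levels (distinct totals of non-folded players): 13, 158
Layer 1-13: 13 each from A, B, C = 13*3 = 39 chips; eligible A, B, C
Layer 14-158: 145 each from A, B = 145*2 = 290 chips; eligible A, B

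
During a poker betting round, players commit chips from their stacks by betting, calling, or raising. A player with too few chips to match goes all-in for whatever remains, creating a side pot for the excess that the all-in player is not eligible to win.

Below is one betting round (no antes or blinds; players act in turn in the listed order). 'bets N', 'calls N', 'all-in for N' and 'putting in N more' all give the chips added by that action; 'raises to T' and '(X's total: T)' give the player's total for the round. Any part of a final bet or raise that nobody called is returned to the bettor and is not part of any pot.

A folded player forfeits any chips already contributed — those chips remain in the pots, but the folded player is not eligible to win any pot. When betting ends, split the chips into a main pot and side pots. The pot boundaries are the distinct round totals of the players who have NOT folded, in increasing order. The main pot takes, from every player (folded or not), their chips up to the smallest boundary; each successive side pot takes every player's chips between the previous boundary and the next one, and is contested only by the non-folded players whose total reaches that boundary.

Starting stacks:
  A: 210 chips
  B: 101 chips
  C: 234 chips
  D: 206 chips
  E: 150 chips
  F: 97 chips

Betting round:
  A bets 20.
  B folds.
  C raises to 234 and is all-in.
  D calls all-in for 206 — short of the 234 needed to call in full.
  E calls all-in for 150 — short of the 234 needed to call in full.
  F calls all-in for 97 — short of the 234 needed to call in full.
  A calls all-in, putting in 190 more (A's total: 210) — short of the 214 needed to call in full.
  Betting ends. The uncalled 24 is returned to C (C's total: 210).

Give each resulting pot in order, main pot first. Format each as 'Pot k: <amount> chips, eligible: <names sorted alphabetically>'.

Contributions (after 24 returned to C): A=210, C=210, D=206, E=150, F=97
Folded: B
Pot levels (distinct totals of non-folded players): 97, 150, 206, 210
Layer 1-97: 97 each from A, C, D, E, F = 97*5 = 485 chips; eligible A, C, D, E, F
Layer 98-150: 53 each from A, C, D, E = 53*4 = 212 chips; eligible A, C, D, E
Layer 151-206: 56 each from A, C, D = 56*3 = 168 chips; eligible A, C, D
Layer 207-210: 4 each from A, C = 4*2 = 8 chips; eligible A, C

Pot 1: 485 chips, eligible: A, C, D, E, F
Pot 2: 212 chips, eligible: A, C, D, E
Pot 3: 168 chips, eligible: A, C, D
Pot 4: 8 chips, eligible: A, C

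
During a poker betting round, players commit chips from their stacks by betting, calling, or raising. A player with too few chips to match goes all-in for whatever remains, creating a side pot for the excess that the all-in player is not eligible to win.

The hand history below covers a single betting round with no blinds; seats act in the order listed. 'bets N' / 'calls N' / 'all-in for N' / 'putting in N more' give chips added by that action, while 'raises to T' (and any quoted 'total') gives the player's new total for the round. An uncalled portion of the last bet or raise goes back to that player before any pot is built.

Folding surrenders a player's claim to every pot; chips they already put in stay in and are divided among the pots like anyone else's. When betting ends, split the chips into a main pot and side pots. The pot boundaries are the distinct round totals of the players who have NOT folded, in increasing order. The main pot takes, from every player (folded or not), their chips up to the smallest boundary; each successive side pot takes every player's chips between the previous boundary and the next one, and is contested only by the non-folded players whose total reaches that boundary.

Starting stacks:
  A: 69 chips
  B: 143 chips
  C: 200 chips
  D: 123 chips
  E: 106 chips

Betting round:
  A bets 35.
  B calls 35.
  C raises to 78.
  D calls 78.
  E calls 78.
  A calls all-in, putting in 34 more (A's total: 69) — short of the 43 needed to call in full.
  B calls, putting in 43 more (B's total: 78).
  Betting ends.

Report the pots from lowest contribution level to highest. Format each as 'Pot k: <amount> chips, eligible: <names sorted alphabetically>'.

Pot 1: 345 chips, eligible: A, B, C, D, E
Pot 2: 36 chips, eligible: B, C, D, E

Derivation:
Contributions: A=69, B=78, C=78, D=78, E=78
Pot levels (distinct totals of non-folded players): 69, 78
Layer 1-69: 69 each from A, B, C, D, E = 69*5 = 345 chips; eligible A, B, C, D, E
Layer 70-78: 9 each from B, C, D, E = 9*4 = 36 chips; eligible B, C, D, E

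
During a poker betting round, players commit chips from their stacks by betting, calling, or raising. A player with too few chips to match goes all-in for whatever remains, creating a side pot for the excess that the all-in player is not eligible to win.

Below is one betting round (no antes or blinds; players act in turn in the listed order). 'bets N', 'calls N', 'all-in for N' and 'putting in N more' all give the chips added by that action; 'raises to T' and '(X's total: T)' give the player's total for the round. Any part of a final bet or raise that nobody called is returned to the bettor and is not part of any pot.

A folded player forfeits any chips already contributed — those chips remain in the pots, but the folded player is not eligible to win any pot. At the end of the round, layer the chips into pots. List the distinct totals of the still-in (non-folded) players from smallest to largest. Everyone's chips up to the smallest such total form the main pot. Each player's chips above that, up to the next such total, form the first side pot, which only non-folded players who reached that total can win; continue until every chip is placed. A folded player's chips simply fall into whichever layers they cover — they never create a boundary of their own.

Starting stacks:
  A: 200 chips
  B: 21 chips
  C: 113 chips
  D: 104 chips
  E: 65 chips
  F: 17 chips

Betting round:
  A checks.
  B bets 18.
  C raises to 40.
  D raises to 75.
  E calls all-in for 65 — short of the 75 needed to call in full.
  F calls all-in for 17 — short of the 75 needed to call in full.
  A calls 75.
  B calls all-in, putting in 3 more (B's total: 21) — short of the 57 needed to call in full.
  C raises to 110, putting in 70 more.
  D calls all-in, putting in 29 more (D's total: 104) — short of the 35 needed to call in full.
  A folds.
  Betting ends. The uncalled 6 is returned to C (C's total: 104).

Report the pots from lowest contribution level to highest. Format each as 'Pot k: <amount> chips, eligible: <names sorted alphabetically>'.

Pot 1: 102 chips, eligible: B, C, D, E, F
Pot 2: 20 chips, eligible: B, C, D, E
Pot 3: 176 chips, eligible: C, D, E
Pot 4: 88 chips, eligible: C, D

Derivation:
Contributions (after 6 returned to C): A=75, B=21, C=104, D=104, E=65, F=17
Folded: A
Pot levels (distinct totals of non-folded players): 17, 21, 65, 104
Layer 1-17: 17 each from A, B, C, D, E, F = 17*6 = 102 chips; eligible B, C, D, E, F
Layer 18-21: 4 each from A, B, C, D, E = 4*5 = 20 chips; eligible B, C, D, E
Layer 22-65: 44 each from A, C, D, E = 44*4 = 176 chips; eligible C, D, E
Layer 66-104: A 10 + C 39 + D 39 = 88 chips; eligible C, D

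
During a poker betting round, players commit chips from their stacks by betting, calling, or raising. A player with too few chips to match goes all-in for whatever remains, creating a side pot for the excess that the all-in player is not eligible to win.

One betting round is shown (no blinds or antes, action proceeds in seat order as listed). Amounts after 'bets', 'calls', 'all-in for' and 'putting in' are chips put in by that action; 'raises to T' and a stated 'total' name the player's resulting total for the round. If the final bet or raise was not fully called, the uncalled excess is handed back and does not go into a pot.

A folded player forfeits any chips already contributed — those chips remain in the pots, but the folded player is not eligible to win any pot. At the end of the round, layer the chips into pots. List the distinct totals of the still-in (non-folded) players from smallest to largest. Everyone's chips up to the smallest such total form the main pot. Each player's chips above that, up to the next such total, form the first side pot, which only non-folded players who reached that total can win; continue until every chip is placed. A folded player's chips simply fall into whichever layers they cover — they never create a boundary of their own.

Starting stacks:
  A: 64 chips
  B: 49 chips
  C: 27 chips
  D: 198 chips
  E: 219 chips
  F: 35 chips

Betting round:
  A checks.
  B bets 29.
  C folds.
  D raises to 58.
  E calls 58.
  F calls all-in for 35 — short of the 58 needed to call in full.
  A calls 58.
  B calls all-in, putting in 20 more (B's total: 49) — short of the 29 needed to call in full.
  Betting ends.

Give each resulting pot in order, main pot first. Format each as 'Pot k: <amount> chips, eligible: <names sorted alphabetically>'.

Contributions: A=58, B=49, D=58, E=58, F=35
Folded: C
Pot levels (distinct totals of non-folded players): 35, 49, 58
Layer 1-35: 35 each from A, B, D, E, F = 35*5 = 175 chips; eligible A, B, D, E, F
Layer 36-49: 14 each from A, B, D, E = 14*4 = 56 chips; eligible A, B, D, E
Layer 50-58: 9 each from A, D, E = 9*3 = 27 chips; eligible A, D, E

Pot 1: 175 chips, eligible: A, B, D, E, F
Pot 2: 56 chips, eligible: A, B, D, E
Pot 3: 27 chips, eligible: A, D, E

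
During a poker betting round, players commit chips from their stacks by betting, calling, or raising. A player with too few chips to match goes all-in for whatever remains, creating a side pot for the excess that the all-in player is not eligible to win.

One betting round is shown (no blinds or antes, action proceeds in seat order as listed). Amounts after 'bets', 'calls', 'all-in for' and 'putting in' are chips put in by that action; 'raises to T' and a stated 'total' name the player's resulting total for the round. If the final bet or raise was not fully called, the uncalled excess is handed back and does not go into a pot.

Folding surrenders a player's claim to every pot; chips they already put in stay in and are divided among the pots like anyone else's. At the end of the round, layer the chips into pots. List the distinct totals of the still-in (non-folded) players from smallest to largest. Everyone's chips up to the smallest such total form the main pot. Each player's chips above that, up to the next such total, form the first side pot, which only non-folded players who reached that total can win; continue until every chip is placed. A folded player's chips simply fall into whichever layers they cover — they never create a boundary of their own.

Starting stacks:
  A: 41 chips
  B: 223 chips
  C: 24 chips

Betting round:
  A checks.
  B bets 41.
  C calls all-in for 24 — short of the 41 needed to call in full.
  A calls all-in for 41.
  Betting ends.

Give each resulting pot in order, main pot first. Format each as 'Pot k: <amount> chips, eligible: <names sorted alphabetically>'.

Pot 1: 72 chips, eligible: A, B, C
Pot 2: 34 chips, eligible: A, B

Derivation:
Contributions: A=41, B=41, C=24
Pot levels (distinct totals of non-folded players): 24, 41
Layer 1-24: 24 each from A, B, C = 24*3 = 72 chips; eligible A, B, C
Layer 25-41: 17 each from A, B = 17*2 = 34 chips; eligible A, B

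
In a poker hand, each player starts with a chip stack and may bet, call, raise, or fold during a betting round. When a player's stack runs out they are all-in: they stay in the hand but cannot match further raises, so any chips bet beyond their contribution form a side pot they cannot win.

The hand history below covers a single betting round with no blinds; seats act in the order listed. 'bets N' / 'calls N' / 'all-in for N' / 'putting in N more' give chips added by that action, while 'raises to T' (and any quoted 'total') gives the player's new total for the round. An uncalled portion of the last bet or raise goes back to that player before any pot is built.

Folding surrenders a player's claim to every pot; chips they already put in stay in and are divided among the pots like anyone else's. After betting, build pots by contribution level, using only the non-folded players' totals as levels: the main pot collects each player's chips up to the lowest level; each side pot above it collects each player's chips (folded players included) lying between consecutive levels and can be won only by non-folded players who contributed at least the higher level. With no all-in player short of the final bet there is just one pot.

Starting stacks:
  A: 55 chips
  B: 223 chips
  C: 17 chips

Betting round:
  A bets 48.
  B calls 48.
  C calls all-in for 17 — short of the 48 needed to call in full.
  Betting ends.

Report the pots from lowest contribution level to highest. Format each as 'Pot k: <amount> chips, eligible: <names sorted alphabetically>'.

Contributions: A=48, B=48, C=17
Pot levels (distinct totals of non-folded players): 17, 48
Layer 1-17: 17 each from A, B, C = 17*3 = 51 chips; eligible A, B, C
Layer 18-48: 31 each from A, B = 31*2 = 62 chips; eligible A, B

Pot 1: 51 chips, eligible: A, B, C
Pot 2: 62 chips, eligible: A, B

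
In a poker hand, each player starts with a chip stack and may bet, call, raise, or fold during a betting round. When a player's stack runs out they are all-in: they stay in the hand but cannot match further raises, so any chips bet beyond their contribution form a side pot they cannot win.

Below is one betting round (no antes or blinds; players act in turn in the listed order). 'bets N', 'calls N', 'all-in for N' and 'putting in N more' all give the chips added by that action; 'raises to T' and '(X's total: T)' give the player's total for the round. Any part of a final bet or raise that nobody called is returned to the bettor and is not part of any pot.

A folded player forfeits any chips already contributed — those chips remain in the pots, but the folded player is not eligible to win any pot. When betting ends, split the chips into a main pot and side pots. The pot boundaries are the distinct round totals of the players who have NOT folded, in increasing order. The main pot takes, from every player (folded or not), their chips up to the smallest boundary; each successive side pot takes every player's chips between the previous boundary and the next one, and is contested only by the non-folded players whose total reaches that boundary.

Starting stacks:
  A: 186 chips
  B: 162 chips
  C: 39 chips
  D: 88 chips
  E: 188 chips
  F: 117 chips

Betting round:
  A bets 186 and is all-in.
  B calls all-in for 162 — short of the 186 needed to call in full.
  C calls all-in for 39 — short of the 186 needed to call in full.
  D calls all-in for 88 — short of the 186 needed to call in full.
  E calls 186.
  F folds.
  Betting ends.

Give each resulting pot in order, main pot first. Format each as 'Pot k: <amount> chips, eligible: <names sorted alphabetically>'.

Contributions: A=186, B=162, C=39, D=88, E=186
Folded: F
Pot levels (distinct totals of non-folded players): 39, 88, 162, 186
Layer 1-39: 39 each from A, B, C, D, E = 39*5 = 195 chips; eligible A, B, C, D, E
Layer 40-88: 49 each from A, B, D, E = 49*4 = 196 chips; eligible A, B, D, E
Layer 89-162: 74 each from A, B, E = 74*3 = 222 chips; eligible A, B, E
Layer 163-186: 24 each from A, E = 24*2 = 48 chips; eligible A, E

Pot 1: 195 chips, eligible: A, B, C, D, E
Pot 2: 196 chips, eligible: A, B, D, E
Pot 3: 222 chips, eligible: A, B, E
Pot 4: 48 chips, eligible: A, E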